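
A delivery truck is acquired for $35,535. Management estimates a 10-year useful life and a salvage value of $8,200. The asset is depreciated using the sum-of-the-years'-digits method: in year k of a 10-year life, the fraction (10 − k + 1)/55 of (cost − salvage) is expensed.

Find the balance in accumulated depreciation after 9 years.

$26,838

Depreciable base = $35,535 − $8,200 = $27,335.
Sum of the years' digits = 10+9+8+7+6+5+4+3+2+1 = 55.
Year 1: $27,335 × 10/55 = $4,970. Book value $30,565.
Year 2: $27,335 × 9/55 = $4,473. Book value $26,092.
Year 3: $27,335 × 8/55 = $3,976. Book value $22,116.
Year 4: $27,335 × 7/55 = $3,479. Book value $18,637.
Year 5: $27,335 × 6/55 = $2,982. Book value $15,655.
Year 6: $27,335 × 5/55 = $2,485. Book value $13,170.
Year 7: $27,335 × 4/55 = $1,988. Book value $11,182.
Year 8: $27,335 × 3/55 = $1,491. Book value $9,691.
Year 9: $27,335 × 2/55 = $994. Book value $8,697.
Accumulated through year 9 = $35,535 − $8,697 = $26,838.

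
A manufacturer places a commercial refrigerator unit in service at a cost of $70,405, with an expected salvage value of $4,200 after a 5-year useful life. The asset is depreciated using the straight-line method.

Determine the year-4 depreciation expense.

$13,241

Depreciable base = $70,405 − $4,200 = $66,205.
Annual expense = $66,205 / 5 = $13,241.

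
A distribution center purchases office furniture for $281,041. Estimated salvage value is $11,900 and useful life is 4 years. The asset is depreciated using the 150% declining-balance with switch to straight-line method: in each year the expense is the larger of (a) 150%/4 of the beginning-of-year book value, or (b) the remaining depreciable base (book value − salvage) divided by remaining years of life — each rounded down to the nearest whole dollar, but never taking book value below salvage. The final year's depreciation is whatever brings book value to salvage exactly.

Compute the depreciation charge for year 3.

$48,941

Depreciable base = $281,041 − $11,900 = $269,141.
Year 1: DB = ⌊$281,041 × 150%/4⌋ = $105,390; SL = ⌊$269,141/4⌋ = $67,285 → take DB $105,390. Book value $175,651.
Year 2: DB = ⌊$175,651 × 150%/4⌋ = $65,869; SL = ⌊$163,751/3⌋ = $54,583 → take DB $65,869. Book value $109,782.
Year 3: DB = ⌊$109,782 × 150%/4⌋ = $41,168; SL = ⌊$97,882/2⌋ = $48,941 → take SL $48,941. Book value $60,841.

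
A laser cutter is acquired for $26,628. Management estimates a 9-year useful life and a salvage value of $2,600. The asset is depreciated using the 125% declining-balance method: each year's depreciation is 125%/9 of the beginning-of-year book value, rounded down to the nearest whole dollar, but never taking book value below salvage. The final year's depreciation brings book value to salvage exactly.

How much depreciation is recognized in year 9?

$5,453

Depreciable base = $26,628 − $2,600 = $24,028.
Year 1: ⌊$26,628 × 125%/9⌋ = $3,698. Book value $22,930.
Year 2: ⌊$22,930 × 125%/9⌋ = $3,184. Book value $19,746.
Year 3: ⌊$19,746 × 125%/9⌋ = $2,742. Book value $17,004.
Year 4: ⌊$17,004 × 125%/9⌋ = $2,361. Book value $14,643.
Year 5: ⌊$14,643 × 125%/9⌋ = $2,033. Book value $12,610.
Year 6: ⌊$12,610 × 125%/9⌋ = $1,751. Book value $10,859.
Year 7: ⌊$10,859 × 125%/9⌋ = $1,508. Book value $9,351.
Year 8: ⌊$9,351 × 125%/9⌋ = $1,298. Book value $8,053.
Year 9 (final): $8,053 − $2,600 = $5,453. Book value $2,600.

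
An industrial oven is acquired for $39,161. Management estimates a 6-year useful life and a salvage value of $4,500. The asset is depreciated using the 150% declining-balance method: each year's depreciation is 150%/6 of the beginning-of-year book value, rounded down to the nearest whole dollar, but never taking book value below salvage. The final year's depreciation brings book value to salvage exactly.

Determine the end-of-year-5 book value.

$9,294

Depreciable base = $39,161 − $4,500 = $34,661.
Year 1: ⌊$39,161 × 150%/6⌋ = $9,790. Book value $29,371.
Year 2: ⌊$29,371 × 150%/6⌋ = $7,342. Book value $22,029.
Year 3: ⌊$22,029 × 150%/6⌋ = $5,507. Book value $16,522.
Year 4: ⌊$16,522 × 150%/6⌋ = $4,130. Book value $12,392.
Year 5: ⌊$12,392 × 150%/6⌋ = $3,098. Book value $9,294.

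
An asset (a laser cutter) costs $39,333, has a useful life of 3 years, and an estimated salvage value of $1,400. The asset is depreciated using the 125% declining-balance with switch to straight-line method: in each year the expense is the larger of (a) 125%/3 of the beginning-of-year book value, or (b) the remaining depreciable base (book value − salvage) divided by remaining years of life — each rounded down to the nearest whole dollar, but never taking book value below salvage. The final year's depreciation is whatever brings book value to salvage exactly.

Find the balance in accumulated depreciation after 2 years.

$27,160

Depreciable base = $39,333 − $1,400 = $37,933.
Year 1: DB = ⌊$39,333 × 125%/3⌋ = $16,388; SL = ⌊$37,933/3⌋ = $12,644 → take DB $16,388. Book value $22,945.
Year 2: DB = ⌊$22,945 × 125%/3⌋ = $9,560; SL = ⌊$21,545/2⌋ = $10,772 → take SL $10,772. Book value $12,173.
Accumulated through year 2 = $39,333 − $12,173 = $27,160.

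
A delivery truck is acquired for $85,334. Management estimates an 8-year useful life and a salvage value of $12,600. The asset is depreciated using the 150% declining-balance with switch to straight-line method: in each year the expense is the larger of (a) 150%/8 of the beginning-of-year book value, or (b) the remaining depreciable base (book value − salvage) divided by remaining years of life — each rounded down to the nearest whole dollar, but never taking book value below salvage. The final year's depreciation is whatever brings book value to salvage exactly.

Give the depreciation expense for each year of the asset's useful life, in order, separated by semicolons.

Depreciable base = $85,334 − $12,600 = $72,734.
Year 1: DB = ⌊$85,334 × 150%/8⌋ = $16,000; SL = ⌊$72,734/8⌋ = $9,091 → take DB $16,000. Book value $69,334.
Year 2: DB = ⌊$69,334 × 150%/8⌋ = $13,000; SL = ⌊$56,734/7⌋ = $8,104 → take DB $13,000. Book value $56,334.
Year 3: DB = ⌊$56,334 × 150%/8⌋ = $10,562; SL = ⌊$43,734/6⌋ = $7,289 → take DB $10,562. Book value $45,772.
Year 4: DB = ⌊$45,772 × 150%/8⌋ = $8,582; SL = ⌊$33,172/5⌋ = $6,634 → take DB $8,582. Book value $37,190.
Year 5: DB = ⌊$37,190 × 150%/8⌋ = $6,973; SL = ⌊$24,590/4⌋ = $6,147 → take DB $6,973. Book value $30,217.
Year 6: DB = ⌊$30,217 × 150%/8⌋ = $5,665; SL = ⌊$17,617/3⌋ = $5,872 → take SL $5,872. Book value $24,345.
Year 7: DB = ⌊$24,345 × 150%/8⌋ = $4,564; SL = ⌊$11,745/2⌋ = $5,872 → take SL $5,872. Book value $18,473.
Year 8 (final): $18,473 − $12,600 = $5,873. Book value $12,600.

$16,000; $13,000; $10,562; $8,582; $6,973; $5,872; $5,872; $5,873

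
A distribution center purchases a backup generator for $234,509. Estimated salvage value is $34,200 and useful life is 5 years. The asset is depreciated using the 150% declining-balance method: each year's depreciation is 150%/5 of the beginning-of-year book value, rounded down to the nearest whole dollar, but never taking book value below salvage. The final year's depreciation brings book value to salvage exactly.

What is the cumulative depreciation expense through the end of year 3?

Depreciable base = $234,509 − $34,200 = $200,309.
Year 1: ⌊$234,509 × 150%/5⌋ = $70,352. Book value $164,157.
Year 2: ⌊$164,157 × 150%/5⌋ = $49,247. Book value $114,910.
Year 3: ⌊$114,910 × 150%/5⌋ = $34,473. Book value $80,437.
Accumulated through year 3 = $234,509 − $80,437 = $154,072.

$154,072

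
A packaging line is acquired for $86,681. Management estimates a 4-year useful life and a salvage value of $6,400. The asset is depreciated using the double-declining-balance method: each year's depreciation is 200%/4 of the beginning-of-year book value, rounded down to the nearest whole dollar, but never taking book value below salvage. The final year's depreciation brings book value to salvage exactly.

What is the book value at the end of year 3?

$10,836

Depreciable base = $86,681 − $6,400 = $80,281.
Year 1: ⌊$86,681 × 200%/4⌋ = $43,340. Book value $43,341.
Year 2: ⌊$43,341 × 200%/4⌋ = $21,670. Book value $21,671.
Year 3: ⌊$21,671 × 200%/4⌋ = $10,835. Book value $10,836.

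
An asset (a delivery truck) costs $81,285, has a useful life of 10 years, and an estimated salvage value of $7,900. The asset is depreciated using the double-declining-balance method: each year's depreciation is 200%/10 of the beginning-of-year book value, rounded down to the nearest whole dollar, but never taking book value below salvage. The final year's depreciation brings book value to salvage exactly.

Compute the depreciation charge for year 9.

Depreciable base = $81,285 − $7,900 = $73,385.
Year 1: ⌊$81,285 × 200%/10⌋ = $16,257. Book value $65,028.
Year 2: ⌊$65,028 × 200%/10⌋ = $13,005. Book value $52,023.
Year 3: ⌊$52,023 × 200%/10⌋ = $10,404. Book value $41,619.
Year 4: ⌊$41,619 × 200%/10⌋ = $8,323. Book value $33,296.
Year 5: ⌊$33,296 × 200%/10⌋ = $6,659. Book value $26,637.
Year 6: ⌊$26,637 × 200%/10⌋ = $5,327. Book value $21,310.
Year 7: ⌊$21,310 × 200%/10⌋ = $4,262. Book value $17,048.
Year 8: ⌊$17,048 × 200%/10⌋ = $3,409. Book value $13,639.
Year 9: ⌊$13,639 × 200%/10⌋ = $2,727. Book value $10,912.

$2,727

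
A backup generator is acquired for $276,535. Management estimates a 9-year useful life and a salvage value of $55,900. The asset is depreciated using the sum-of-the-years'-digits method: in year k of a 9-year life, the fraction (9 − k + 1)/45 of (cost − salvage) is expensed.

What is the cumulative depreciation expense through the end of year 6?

$191,217

Depreciable base = $276,535 − $55,900 = $220,635.
Sum of the years' digits = 9+8+7+6+5+4+3+2+1 = 45.
Year 1: $220,635 × 9/45 = $44,127. Book value $232,408.
Year 2: $220,635 × 8/45 = $39,224. Book value $193,184.
Year 3: $220,635 × 7/45 = $34,321. Book value $158,863.
Year 4: $220,635 × 6/45 = $29,418. Book value $129,445.
Year 5: $220,635 × 5/45 = $24,515. Book value $104,930.
Year 6: $220,635 × 4/45 = $19,612. Book value $85,318.
Accumulated through year 6 = $276,535 − $85,318 = $191,217.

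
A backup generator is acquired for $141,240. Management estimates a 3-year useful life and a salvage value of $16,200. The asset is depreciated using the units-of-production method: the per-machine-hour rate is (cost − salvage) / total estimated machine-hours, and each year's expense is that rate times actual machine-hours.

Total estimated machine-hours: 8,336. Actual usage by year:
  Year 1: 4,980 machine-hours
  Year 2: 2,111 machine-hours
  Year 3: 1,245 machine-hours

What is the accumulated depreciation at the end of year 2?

Depreciable base = $141,240 − $16,200 = $125,040.
Rate = $125,040 / 8,336 machine-hours = $15 per machine-hour.
Year 1: 4,980 × $15 = $74,700. Book value $66,540.
Year 2: 2,111 × $15 = $31,665. Book value $34,875.
Accumulated through year 2 = $141,240 − $34,875 = $106,365.

$106,365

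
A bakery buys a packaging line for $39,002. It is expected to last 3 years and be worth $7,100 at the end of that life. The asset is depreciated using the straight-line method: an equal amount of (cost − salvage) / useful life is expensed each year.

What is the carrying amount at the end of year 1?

Depreciable base = $39,002 − $7,100 = $31,902.
Annual expense = $31,902 / 3 = $10,634.
End of year 1: book value $28,368.

$28,368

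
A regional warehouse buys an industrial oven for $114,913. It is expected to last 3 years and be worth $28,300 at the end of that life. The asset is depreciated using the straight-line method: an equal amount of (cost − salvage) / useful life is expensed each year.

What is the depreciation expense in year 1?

$28,871

Depreciable base = $114,913 − $28,300 = $86,613.
Annual expense = $86,613 / 3 = $28,871.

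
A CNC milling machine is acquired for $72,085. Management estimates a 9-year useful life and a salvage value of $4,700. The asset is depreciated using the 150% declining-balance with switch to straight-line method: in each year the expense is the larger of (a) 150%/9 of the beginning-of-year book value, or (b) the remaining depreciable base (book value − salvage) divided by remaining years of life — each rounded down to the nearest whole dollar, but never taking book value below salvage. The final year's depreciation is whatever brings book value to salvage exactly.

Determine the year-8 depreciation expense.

$6,013

Depreciable base = $72,085 − $4,700 = $67,385.
Year 1: DB = ⌊$72,085 × 150%/9⌋ = $12,014; SL = ⌊$67,385/9⌋ = $7,487 → take DB $12,014. Book value $60,071.
Year 2: DB = ⌊$60,071 × 150%/9⌋ = $10,011; SL = ⌊$55,371/8⌋ = $6,921 → take DB $10,011. Book value $50,060.
Year 3: DB = ⌊$50,060 × 150%/9⌋ = $8,343; SL = ⌊$45,360/7⌋ = $6,480 → take DB $8,343. Book value $41,717.
Year 4: DB = ⌊$41,717 × 150%/9⌋ = $6,952; SL = ⌊$37,017/6⌋ = $6,169 → take DB $6,952. Book value $34,765.
Year 5: DB = ⌊$34,765 × 150%/9⌋ = $5,794; SL = ⌊$30,065/5⌋ = $6,013 → take SL $6,013. Book value $28,752.
Year 6: DB = ⌊$28,752 × 150%/9⌋ = $4,792; SL = ⌊$24,052/4⌋ = $6,013 → take SL $6,013. Book value $22,739.
Year 7: DB = ⌊$22,739 × 150%/9⌋ = $3,789; SL = ⌊$18,039/3⌋ = $6,013 → take SL $6,013. Book value $16,726.
Year 8: DB = ⌊$16,726 × 150%/9⌋ = $2,787; SL = ⌊$12,026/2⌋ = $6,013 → take SL $6,013. Book value $10,713.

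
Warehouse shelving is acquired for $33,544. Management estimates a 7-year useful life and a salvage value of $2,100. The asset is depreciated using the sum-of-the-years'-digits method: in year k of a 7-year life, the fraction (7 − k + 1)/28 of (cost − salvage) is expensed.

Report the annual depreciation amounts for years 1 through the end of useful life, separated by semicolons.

Depreciable base = $33,544 − $2,100 = $31,444.
Sum of the years' digits = 7+6+5+4+3+2+1 = 28.
Year 1: $31,444 × 7/28 = $7,861. Book value $25,683.
Year 2: $31,444 × 6/28 = $6,738. Book value $18,945.
Year 3: $31,444 × 5/28 = $5,615. Book value $13,330.
Year 4: $31,444 × 4/28 = $4,492. Book value $8,838.
Year 5: $31,444 × 3/28 = $3,369. Book value $5,469.
Year 6: $31,444 × 2/28 = $2,246. Book value $3,223.
Year 7: $31,444 × 1/28 = $1,123. Book value $2,100.

$7,861; $6,738; $5,615; $4,492; $3,369; $2,246; $1,123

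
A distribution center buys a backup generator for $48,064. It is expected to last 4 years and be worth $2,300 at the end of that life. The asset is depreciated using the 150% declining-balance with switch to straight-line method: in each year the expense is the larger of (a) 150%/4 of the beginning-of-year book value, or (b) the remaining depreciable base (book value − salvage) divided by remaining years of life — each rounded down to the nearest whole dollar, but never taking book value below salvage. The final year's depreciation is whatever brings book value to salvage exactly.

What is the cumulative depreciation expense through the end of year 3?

Depreciable base = $48,064 − $2,300 = $45,764.
Year 1: DB = ⌊$48,064 × 150%/4⌋ = $18,024; SL = ⌊$45,764/4⌋ = $11,441 → take DB $18,024. Book value $30,040.
Year 2: DB = ⌊$30,040 × 150%/4⌋ = $11,265; SL = ⌊$27,740/3⌋ = $9,246 → take DB $11,265. Book value $18,775.
Year 3: DB = ⌊$18,775 × 150%/4⌋ = $7,040; SL = ⌊$16,475/2⌋ = $8,237 → take SL $8,237. Book value $10,538.
Accumulated through year 3 = $48,064 − $10,538 = $37,526.

$37,526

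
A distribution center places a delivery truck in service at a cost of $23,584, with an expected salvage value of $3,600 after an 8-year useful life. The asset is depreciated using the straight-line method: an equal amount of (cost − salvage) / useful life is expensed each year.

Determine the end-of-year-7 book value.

Depreciable base = $23,584 − $3,600 = $19,984.
Annual expense = $19,984 / 8 = $2,498.
End of year 1: book value $21,086.
End of year 2: book value $18,588.
End of year 3: book value $16,090.
End of year 4: book value $13,592.
End of year 5: book value $11,094.
End of year 6: book value $8,596.
End of year 7: book value $6,098.

$6,098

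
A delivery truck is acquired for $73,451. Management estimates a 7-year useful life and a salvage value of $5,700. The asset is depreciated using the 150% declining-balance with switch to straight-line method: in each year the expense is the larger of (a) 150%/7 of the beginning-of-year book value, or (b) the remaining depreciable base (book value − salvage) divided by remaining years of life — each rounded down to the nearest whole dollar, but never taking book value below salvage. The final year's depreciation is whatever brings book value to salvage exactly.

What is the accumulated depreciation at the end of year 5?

Depreciable base = $73,451 − $5,700 = $67,751.
Year 1: DB = ⌊$73,451 × 150%/7⌋ = $15,739; SL = ⌊$67,751/7⌋ = $9,678 → take DB $15,739. Book value $57,712.
Year 2: DB = ⌊$57,712 × 150%/7⌋ = $12,366; SL = ⌊$52,012/6⌋ = $8,668 → take DB $12,366. Book value $45,346.
Year 3: DB = ⌊$45,346 × 150%/7⌋ = $9,717; SL = ⌊$39,646/5⌋ = $7,929 → take DB $9,717. Book value $35,629.
Year 4: DB = ⌊$35,629 × 150%/7⌋ = $7,634; SL = ⌊$29,929/4⌋ = $7,482 → take DB $7,634. Book value $27,995.
Year 5: DB = ⌊$27,995 × 150%/7⌋ = $5,998; SL = ⌊$22,295/3⌋ = $7,431 → take SL $7,431. Book value $20,564.
Accumulated through year 5 = $73,451 − $20,564 = $52,887.

$52,887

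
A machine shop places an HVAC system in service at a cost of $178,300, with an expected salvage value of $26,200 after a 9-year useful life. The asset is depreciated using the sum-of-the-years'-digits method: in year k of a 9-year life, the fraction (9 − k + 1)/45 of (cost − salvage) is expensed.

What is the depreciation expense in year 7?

Depreciable base = $178,300 − $26,200 = $152,100.
Sum of the years' digits = 9+8+7+6+5+4+3+2+1 = 45.
Year 1: $152,100 × 9/45 = $30,420. Book value $147,880.
Year 2: $152,100 × 8/45 = $27,040. Book value $120,840.
Year 3: $152,100 × 7/45 = $23,660. Book value $97,180.
Year 4: $152,100 × 6/45 = $20,280. Book value $76,900.
Year 5: $152,100 × 5/45 = $16,900. Book value $60,000.
Year 6: $152,100 × 4/45 = $13,520. Book value $46,480.
Year 7: $152,100 × 3/45 = $10,140. Book value $36,340.

$10,140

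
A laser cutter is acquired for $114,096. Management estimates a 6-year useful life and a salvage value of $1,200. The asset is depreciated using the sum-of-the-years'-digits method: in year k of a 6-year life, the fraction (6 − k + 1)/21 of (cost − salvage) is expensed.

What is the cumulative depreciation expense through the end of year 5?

$107,520

Depreciable base = $114,096 − $1,200 = $112,896.
Sum of the years' digits = 6+5+4+3+2+1 = 21.
Year 1: $112,896 × 6/21 = $32,256. Book value $81,840.
Year 2: $112,896 × 5/21 = $26,880. Book value $54,960.
Year 3: $112,896 × 4/21 = $21,504. Book value $33,456.
Year 4: $112,896 × 3/21 = $16,128. Book value $17,328.
Year 5: $112,896 × 2/21 = $10,752. Book value $6,576.
Accumulated through year 5 = $114,096 − $6,576 = $107,520.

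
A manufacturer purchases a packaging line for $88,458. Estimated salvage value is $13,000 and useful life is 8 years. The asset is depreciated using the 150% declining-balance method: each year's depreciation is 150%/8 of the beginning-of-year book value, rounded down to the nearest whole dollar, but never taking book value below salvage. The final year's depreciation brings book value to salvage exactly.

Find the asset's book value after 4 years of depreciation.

Depreciable base = $88,458 − $13,000 = $75,458.
Year 1: ⌊$88,458 × 150%/8⌋ = $16,585. Book value $71,873.
Year 2: ⌊$71,873 × 150%/8⌋ = $13,476. Book value $58,397.
Year 3: ⌊$58,397 × 150%/8⌋ = $10,949. Book value $47,448.
Year 4: ⌊$47,448 × 150%/8⌋ = $8,896. Book value $38,552.

$38,552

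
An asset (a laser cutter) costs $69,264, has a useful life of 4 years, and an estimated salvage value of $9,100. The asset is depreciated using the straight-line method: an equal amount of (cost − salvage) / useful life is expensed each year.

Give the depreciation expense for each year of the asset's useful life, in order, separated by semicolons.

Depreciable base = $69,264 − $9,100 = $60,164.
Annual expense = $60,164 / 4 = $15,041.
End of year 1: book value $54,223.
End of year 2: book value $39,182.
End of year 3: book value $24,141.
End of year 4: book value $9,100.

$15,041; $15,041; $15,041; $15,041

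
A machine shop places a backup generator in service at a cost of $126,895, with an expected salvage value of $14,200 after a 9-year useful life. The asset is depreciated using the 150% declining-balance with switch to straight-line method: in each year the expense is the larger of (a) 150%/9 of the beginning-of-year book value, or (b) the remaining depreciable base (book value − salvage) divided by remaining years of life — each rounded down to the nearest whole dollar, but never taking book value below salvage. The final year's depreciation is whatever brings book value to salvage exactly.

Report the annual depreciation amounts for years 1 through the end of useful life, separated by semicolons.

$21,149; $17,624; $14,687; $12,239; $10,199; $9,199; $9,199; $9,199; $9,200

Depreciable base = $126,895 − $14,200 = $112,695.
Year 1: DB = ⌊$126,895 × 150%/9⌋ = $21,149; SL = ⌊$112,695/9⌋ = $12,521 → take DB $21,149. Book value $105,746.
Year 2: DB = ⌊$105,746 × 150%/9⌋ = $17,624; SL = ⌊$91,546/8⌋ = $11,443 → take DB $17,624. Book value $88,122.
Year 3: DB = ⌊$88,122 × 150%/9⌋ = $14,687; SL = ⌊$73,922/7⌋ = $10,560 → take DB $14,687. Book value $73,435.
Year 4: DB = ⌊$73,435 × 150%/9⌋ = $12,239; SL = ⌊$59,235/6⌋ = $9,872 → take DB $12,239. Book value $61,196.
Year 5: DB = ⌊$61,196 × 150%/9⌋ = $10,199; SL = ⌊$46,996/5⌋ = $9,399 → take DB $10,199. Book value $50,997.
Year 6: DB = ⌊$50,997 × 150%/9⌋ = $8,499; SL = ⌊$36,797/4⌋ = $9,199 → take SL $9,199. Book value $41,798.
Year 7: DB = ⌊$41,798 × 150%/9⌋ = $6,966; SL = ⌊$27,598/3⌋ = $9,199 → take SL $9,199. Book value $32,599.
Year 8: DB = ⌊$32,599 × 150%/9⌋ = $5,433; SL = ⌊$18,399/2⌋ = $9,199 → take SL $9,199. Book value $23,400.
Year 9 (final): $23,400 − $14,200 = $9,200. Book value $14,200.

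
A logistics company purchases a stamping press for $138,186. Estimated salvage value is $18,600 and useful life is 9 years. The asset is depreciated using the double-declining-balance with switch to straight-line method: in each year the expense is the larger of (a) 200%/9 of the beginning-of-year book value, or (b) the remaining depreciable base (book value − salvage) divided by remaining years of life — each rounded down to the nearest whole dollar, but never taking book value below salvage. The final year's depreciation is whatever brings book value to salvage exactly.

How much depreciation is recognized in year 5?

$11,237

Depreciable base = $138,186 − $18,600 = $119,586.
Year 1: DB = ⌊$138,186 × 200%/9⌋ = $30,708; SL = ⌊$119,586/9⌋ = $13,287 → take DB $30,708. Book value $107,478.
Year 2: DB = ⌊$107,478 × 200%/9⌋ = $23,884; SL = ⌊$88,878/8⌋ = $11,109 → take DB $23,884. Book value $83,594.
Year 3: DB = ⌊$83,594 × 200%/9⌋ = $18,576; SL = ⌊$64,994/7⌋ = $9,284 → take DB $18,576. Book value $65,018.
Year 4: DB = ⌊$65,018 × 200%/9⌋ = $14,448; SL = ⌊$46,418/6⌋ = $7,736 → take DB $14,448. Book value $50,570.
Year 5: DB = ⌊$50,570 × 200%/9⌋ = $11,237; SL = ⌊$31,970/5⌋ = $6,394 → take DB $11,237. Book value $39,333.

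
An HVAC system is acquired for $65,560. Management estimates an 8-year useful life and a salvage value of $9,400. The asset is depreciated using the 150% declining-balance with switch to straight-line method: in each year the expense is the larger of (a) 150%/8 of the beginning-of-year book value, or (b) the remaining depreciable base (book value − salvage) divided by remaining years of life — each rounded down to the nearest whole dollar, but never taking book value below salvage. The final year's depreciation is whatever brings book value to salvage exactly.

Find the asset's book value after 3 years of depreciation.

$35,166

Depreciable base = $65,560 − $9,400 = $56,160.
Year 1: DB = ⌊$65,560 × 150%/8⌋ = $12,292; SL = ⌊$56,160/8⌋ = $7,020 → take DB $12,292. Book value $53,268.
Year 2: DB = ⌊$53,268 × 150%/8⌋ = $9,987; SL = ⌊$43,868/7⌋ = $6,266 → take DB $9,987. Book value $43,281.
Year 3: DB = ⌊$43,281 × 150%/8⌋ = $8,115; SL = ⌊$33,881/6⌋ = $5,646 → take DB $8,115. Book value $35,166.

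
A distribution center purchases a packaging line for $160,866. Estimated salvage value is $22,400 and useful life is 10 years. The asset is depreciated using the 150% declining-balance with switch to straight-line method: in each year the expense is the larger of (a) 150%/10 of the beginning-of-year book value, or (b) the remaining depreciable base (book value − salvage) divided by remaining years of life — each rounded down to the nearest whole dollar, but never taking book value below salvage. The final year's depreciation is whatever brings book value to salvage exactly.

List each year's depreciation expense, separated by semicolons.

Depreciable base = $160,866 − $22,400 = $138,466.
Year 1: DB = ⌊$160,866 × 150%/10⌋ = $24,129; SL = ⌊$138,466/10⌋ = $13,846 → take DB $24,129. Book value $136,737.
Year 2: DB = ⌊$136,737 × 150%/10⌋ = $20,510; SL = ⌊$114,337/9⌋ = $12,704 → take DB $20,510. Book value $116,227.
Year 3: DB = ⌊$116,227 × 150%/10⌋ = $17,434; SL = ⌊$93,827/8⌋ = $11,728 → take DB $17,434. Book value $98,793.
Year 4: DB = ⌊$98,793 × 150%/10⌋ = $14,818; SL = ⌊$76,393/7⌋ = $10,913 → take DB $14,818. Book value $83,975.
Year 5: DB = ⌊$83,975 × 150%/10⌋ = $12,596; SL = ⌊$61,575/6⌋ = $10,262 → take DB $12,596. Book value $71,379.
Year 6: DB = ⌊$71,379 × 150%/10⌋ = $10,706; SL = ⌊$48,979/5⌋ = $9,795 → take DB $10,706. Book value $60,673.
Year 7: DB = ⌊$60,673 × 150%/10⌋ = $9,100; SL = ⌊$38,273/4⌋ = $9,568 → take SL $9,568. Book value $51,105.
Year 8: DB = ⌊$51,105 × 150%/10⌋ = $7,665; SL = ⌊$28,705/3⌋ = $9,568 → take SL $9,568. Book value $41,537.
Year 9: DB = ⌊$41,537 × 150%/10⌋ = $6,230; SL = ⌊$19,137/2⌋ = $9,568 → take SL $9,568. Book value $31,969.
Year 10 (final): $31,969 − $22,400 = $9,569. Book value $22,400.

$24,129; $20,510; $17,434; $14,818; $12,596; $10,706; $9,568; $9,568; $9,568; $9,569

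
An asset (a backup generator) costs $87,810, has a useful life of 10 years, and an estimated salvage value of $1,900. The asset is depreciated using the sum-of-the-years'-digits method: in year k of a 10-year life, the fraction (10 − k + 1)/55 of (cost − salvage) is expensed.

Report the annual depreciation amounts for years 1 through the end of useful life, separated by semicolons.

$15,620; $14,058; $12,496; $10,934; $9,372; $7,810; $6,248; $4,686; $3,124; $1,562

Depreciable base = $87,810 − $1,900 = $85,910.
Sum of the years' digits = 10+9+8+7+6+5+4+3+2+1 = 55.
Year 1: $85,910 × 10/55 = $15,620. Book value $72,190.
Year 2: $85,910 × 9/55 = $14,058. Book value $58,132.
Year 3: $85,910 × 8/55 = $12,496. Book value $45,636.
Year 4: $85,910 × 7/55 = $10,934. Book value $34,702.
Year 5: $85,910 × 6/55 = $9,372. Book value $25,330.
Year 6: $85,910 × 5/55 = $7,810. Book value $17,520.
Year 7: $85,910 × 4/55 = $6,248. Book value $11,272.
Year 8: $85,910 × 3/55 = $4,686. Book value $6,586.
Year 9: $85,910 × 2/55 = $3,124. Book value $3,462.
Year 10: $85,910 × 1/55 = $1,562. Book value $1,900.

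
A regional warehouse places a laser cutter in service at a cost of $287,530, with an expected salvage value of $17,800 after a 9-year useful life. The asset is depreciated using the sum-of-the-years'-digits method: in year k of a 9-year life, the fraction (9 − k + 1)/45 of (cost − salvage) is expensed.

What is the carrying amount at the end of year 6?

$53,764

Depreciable base = $287,530 − $17,800 = $269,730.
Sum of the years' digits = 9+8+7+6+5+4+3+2+1 = 45.
Year 1: $269,730 × 9/45 = $53,946. Book value $233,584.
Year 2: $269,730 × 8/45 = $47,952. Book value $185,632.
Year 3: $269,730 × 7/45 = $41,958. Book value $143,674.
Year 4: $269,730 × 6/45 = $35,964. Book value $107,710.
Year 5: $269,730 × 5/45 = $29,970. Book value $77,740.
Year 6: $269,730 × 4/45 = $23,976. Book value $53,764.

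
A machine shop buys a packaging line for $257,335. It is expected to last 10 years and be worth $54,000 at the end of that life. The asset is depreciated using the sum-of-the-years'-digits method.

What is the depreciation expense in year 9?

$7,394

Depreciable base = $257,335 − $54,000 = $203,335.
Sum of the years' digits = 10+9+8+7+6+5+4+3+2+1 = 55.
Year 1: $203,335 × 10/55 = $36,970. Book value $220,365.
Year 2: $203,335 × 9/55 = $33,273. Book value $187,092.
Year 3: $203,335 × 8/55 = $29,576. Book value $157,516.
Year 4: $203,335 × 7/55 = $25,879. Book value $131,637.
Year 5: $203,335 × 6/55 = $22,182. Book value $109,455.
Year 6: $203,335 × 5/55 = $18,485. Book value $90,970.
Year 7: $203,335 × 4/55 = $14,788. Book value $76,182.
Year 8: $203,335 × 3/55 = $11,091. Book value $65,091.
Year 9: $203,335 × 2/55 = $7,394. Book value $57,697.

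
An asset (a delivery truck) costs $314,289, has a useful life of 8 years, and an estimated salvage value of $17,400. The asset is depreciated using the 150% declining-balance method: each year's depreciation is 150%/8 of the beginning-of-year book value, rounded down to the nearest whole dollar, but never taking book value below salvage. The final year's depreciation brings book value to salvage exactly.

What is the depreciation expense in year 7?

$16,954

Depreciable base = $314,289 − $17,400 = $296,889.
Year 1: ⌊$314,289 × 150%/8⌋ = $58,929. Book value $255,360.
Year 2: ⌊$255,360 × 150%/8⌋ = $47,880. Book value $207,480.
Year 3: ⌊$207,480 × 150%/8⌋ = $38,902. Book value $168,578.
Year 4: ⌊$168,578 × 150%/8⌋ = $31,608. Book value $136,970.
Year 5: ⌊$136,970 × 150%/8⌋ = $25,681. Book value $111,289.
Year 6: ⌊$111,289 × 150%/8⌋ = $20,866. Book value $90,423.
Year 7: ⌊$90,423 × 150%/8⌋ = $16,954. Book value $73,469.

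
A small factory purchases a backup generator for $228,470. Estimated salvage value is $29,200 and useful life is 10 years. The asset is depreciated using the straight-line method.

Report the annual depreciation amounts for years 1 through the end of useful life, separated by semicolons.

Depreciable base = $228,470 − $29,200 = $199,270.
Annual expense = $199,270 / 10 = $19,927.
End of year 1: book value $208,543.
End of year 2: book value $188,616.
End of year 3: book value $168,689.
End of year 4: book value $148,762.
End of year 5: book value $128,835.
End of year 6: book value $108,908.
End of year 7: book value $88,981.
End of year 8: book value $69,054.
End of year 9: book value $49,127.
End of year 10: book value $29,200.

$19,927; $19,927; $19,927; $19,927; $19,927; $19,927; $19,927; $19,927; $19,927; $19,927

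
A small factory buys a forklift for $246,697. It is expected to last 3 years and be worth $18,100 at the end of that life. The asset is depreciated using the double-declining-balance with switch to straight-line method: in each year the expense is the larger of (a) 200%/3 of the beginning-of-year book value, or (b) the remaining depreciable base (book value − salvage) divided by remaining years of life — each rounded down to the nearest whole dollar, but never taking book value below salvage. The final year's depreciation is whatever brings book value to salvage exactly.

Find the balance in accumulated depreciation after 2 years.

$219,286

Depreciable base = $246,697 − $18,100 = $228,597.
Year 1: DB = ⌊$246,697 × 200%/3⌋ = $164,464; SL = ⌊$228,597/3⌋ = $76,199 → take DB $164,464. Book value $82,233.
Year 2: DB = ⌊$82,233 × 200%/3⌋ = $54,822; SL = ⌊$64,133/2⌋ = $32,066 → take DB $54,822. Book value $27,411.
Accumulated through year 2 = $246,697 − $27,411 = $219,286.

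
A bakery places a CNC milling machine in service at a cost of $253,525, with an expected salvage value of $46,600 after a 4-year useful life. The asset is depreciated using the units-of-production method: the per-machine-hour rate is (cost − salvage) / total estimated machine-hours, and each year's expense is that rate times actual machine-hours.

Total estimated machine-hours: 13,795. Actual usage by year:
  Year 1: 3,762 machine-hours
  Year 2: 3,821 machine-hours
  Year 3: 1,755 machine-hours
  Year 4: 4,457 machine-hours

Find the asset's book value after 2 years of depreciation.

$139,780

Depreciable base = $253,525 − $46,600 = $206,925.
Rate = $206,925 / 13,795 machine-hours = $15 per machine-hour.
Year 1: 3,762 × $15 = $56,430. Book value $197,095.
Year 2: 3,821 × $15 = $57,315. Book value $139,780.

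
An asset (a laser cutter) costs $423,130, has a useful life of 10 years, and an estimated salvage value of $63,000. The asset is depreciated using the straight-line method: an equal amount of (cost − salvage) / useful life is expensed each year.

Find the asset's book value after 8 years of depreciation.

$135,026

Depreciable base = $423,130 − $63,000 = $360,130.
Annual expense = $360,130 / 10 = $36,013.
End of year 1: book value $387,117.
End of year 2: book value $351,104.
End of year 3: book value $315,091.
End of year 4: book value $279,078.
End of year 5: book value $243,065.
End of year 6: book value $207,052.
End of year 7: book value $171,039.
End of year 8: book value $135,026.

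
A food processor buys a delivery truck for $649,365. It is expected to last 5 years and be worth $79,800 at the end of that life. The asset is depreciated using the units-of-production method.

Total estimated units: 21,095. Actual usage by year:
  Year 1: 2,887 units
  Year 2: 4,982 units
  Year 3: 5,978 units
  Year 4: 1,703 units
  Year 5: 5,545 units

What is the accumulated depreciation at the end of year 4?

Depreciable base = $649,365 − $79,800 = $569,565.
Rate = $569,565 / 21,095 units = $27 per unit.
Year 1: 2,887 × $27 = $77,949. Book value $571,416.
Year 2: 4,982 × $27 = $134,514. Book value $436,902.
Year 3: 5,978 × $27 = $161,406. Book value $275,496.
Year 4: 1,703 × $27 = $45,981. Book value $229,515.
Accumulated through year 4 = $649,365 − $229,515 = $419,850.

$419,850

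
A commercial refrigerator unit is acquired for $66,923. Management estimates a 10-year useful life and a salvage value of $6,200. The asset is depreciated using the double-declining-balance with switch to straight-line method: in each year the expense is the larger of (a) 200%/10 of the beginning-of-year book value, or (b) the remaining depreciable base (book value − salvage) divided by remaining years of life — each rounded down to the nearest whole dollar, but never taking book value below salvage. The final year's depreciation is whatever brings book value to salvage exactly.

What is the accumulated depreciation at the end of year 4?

Depreciable base = $66,923 − $6,200 = $60,723.
Year 1: DB = ⌊$66,923 × 200%/10⌋ = $13,384; SL = ⌊$60,723/10⌋ = $6,072 → take DB $13,384. Book value $53,539.
Year 2: DB = ⌊$53,539 × 200%/10⌋ = $10,707; SL = ⌊$47,339/9⌋ = $5,259 → take DB $10,707. Book value $42,832.
Year 3: DB = ⌊$42,832 × 200%/10⌋ = $8,566; SL = ⌊$36,632/8⌋ = $4,579 → take DB $8,566. Book value $34,266.
Year 4: DB = ⌊$34,266 × 200%/10⌋ = $6,853; SL = ⌊$28,066/7⌋ = $4,009 → take DB $6,853. Book value $27,413.
Accumulated through year 4 = $66,923 − $27,413 = $39,510.

$39,510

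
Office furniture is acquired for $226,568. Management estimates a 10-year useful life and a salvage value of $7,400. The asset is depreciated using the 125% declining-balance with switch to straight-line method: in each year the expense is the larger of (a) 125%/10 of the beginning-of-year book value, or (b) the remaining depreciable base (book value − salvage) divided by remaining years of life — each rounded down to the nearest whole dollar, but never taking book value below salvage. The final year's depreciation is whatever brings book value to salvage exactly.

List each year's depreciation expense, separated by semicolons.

Depreciable base = $226,568 − $7,400 = $219,168.
Year 1: DB = ⌊$226,568 × 125%/10⌋ = $28,321; SL = ⌊$219,168/10⌋ = $21,916 → take DB $28,321. Book value $198,247.
Year 2: DB = ⌊$198,247 × 125%/10⌋ = $24,780; SL = ⌊$190,847/9⌋ = $21,205 → take DB $24,780. Book value $173,467.
Year 3: DB = ⌊$173,467 × 125%/10⌋ = $21,683; SL = ⌊$166,067/8⌋ = $20,758 → take DB $21,683. Book value $151,784.
Year 4: DB = ⌊$151,784 × 125%/10⌋ = $18,973; SL = ⌊$144,384/7⌋ = $20,626 → take SL $20,626. Book value $131,158.
Year 5: DB = ⌊$131,158 × 125%/10⌋ = $16,394; SL = ⌊$123,758/6⌋ = $20,626 → take SL $20,626. Book value $110,532.
Year 6: DB = ⌊$110,532 × 125%/10⌋ = $13,816; SL = ⌊$103,132/5⌋ = $20,626 → take SL $20,626. Book value $89,906.
Year 7: DB = ⌊$89,906 × 125%/10⌋ = $11,238; SL = ⌊$82,506/4⌋ = $20,626 → take SL $20,626. Book value $69,280.
Year 8: DB = ⌊$69,280 × 125%/10⌋ = $8,660; SL = ⌊$61,880/3⌋ = $20,626 → take SL $20,626. Book value $48,654.
Year 9: DB = ⌊$48,654 × 125%/10⌋ = $6,081; SL = ⌊$41,254/2⌋ = $20,627 → take SL $20,627. Book value $28,027.
Year 10 (final): $28,027 − $7,400 = $20,627. Book value $7,400.

$28,321; $24,780; $21,683; $20,626; $20,626; $20,626; $20,626; $20,626; $20,627; $20,627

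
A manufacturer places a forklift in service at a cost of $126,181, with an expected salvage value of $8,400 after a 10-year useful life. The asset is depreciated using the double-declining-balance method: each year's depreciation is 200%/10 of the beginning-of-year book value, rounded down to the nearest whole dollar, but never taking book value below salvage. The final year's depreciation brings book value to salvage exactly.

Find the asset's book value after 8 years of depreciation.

Depreciable base = $126,181 − $8,400 = $117,781.
Year 1: ⌊$126,181 × 200%/10⌋ = $25,236. Book value $100,945.
Year 2: ⌊$100,945 × 200%/10⌋ = $20,189. Book value $80,756.
Year 3: ⌊$80,756 × 200%/10⌋ = $16,151. Book value $64,605.
Year 4: ⌊$64,605 × 200%/10⌋ = $12,921. Book value $51,684.
Year 5: ⌊$51,684 × 200%/10⌋ = $10,336. Book value $41,348.
Year 6: ⌊$41,348 × 200%/10⌋ = $8,269. Book value $33,079.
Year 7: ⌊$33,079 × 200%/10⌋ = $6,615. Book value $26,464.
Year 8: ⌊$26,464 × 200%/10⌋ = $5,292. Book value $21,172.

$21,172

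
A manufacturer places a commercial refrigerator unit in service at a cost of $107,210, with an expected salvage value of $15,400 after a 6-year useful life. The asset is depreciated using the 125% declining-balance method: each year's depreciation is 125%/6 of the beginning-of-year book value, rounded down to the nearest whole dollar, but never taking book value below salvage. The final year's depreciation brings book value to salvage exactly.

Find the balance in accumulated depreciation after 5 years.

Depreciable base = $107,210 − $15,400 = $91,810.
Year 1: ⌊$107,210 × 125%/6⌋ = $22,335. Book value $84,875.
Year 2: ⌊$84,875 × 125%/6⌋ = $17,682. Book value $67,193.
Year 3: ⌊$67,193 × 125%/6⌋ = $13,998. Book value $53,195.
Year 4: ⌊$53,195 × 125%/6⌋ = $11,082. Book value $42,113.
Year 5: ⌊$42,113 × 125%/6⌋ = $8,773. Book value $33,340.
Accumulated through year 5 = $107,210 − $33,340 = $73,870.

$73,870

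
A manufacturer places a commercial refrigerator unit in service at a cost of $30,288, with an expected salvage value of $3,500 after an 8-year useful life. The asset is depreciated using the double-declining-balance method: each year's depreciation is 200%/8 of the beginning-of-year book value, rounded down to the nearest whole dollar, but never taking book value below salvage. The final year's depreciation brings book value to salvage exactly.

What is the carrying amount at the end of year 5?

Depreciable base = $30,288 − $3,500 = $26,788.
Year 1: ⌊$30,288 × 200%/8⌋ = $7,572. Book value $22,716.
Year 2: ⌊$22,716 × 200%/8⌋ = $5,679. Book value $17,037.
Year 3: ⌊$17,037 × 200%/8⌋ = $4,259. Book value $12,778.
Year 4: ⌊$12,778 × 200%/8⌋ = $3,194. Book value $9,584.
Year 5: ⌊$9,584 × 200%/8⌋ = $2,396. Book value $7,188.

$7,188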